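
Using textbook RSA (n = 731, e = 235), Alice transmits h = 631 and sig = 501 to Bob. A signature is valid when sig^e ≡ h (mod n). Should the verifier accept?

accept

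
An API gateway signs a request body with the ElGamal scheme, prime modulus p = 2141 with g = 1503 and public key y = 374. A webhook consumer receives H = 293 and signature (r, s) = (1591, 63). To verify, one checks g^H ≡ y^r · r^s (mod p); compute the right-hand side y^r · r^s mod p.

884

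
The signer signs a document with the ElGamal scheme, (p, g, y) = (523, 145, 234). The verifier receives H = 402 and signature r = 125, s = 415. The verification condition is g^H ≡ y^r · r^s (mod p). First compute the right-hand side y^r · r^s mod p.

11

234^2 = 54756 ≡ 364
234^4 ≡ 364^2 = 132496 ≡ 177
234^8 ≡ 177^2 = 31329 ≡ 472
234^16 ≡ 472^2 = 222784 ≡ 509
234^32 ≡ 509^2 = 259081 ≡ 196
234^64 ≡ 196^2 = 38416 ≡ 237
125 = 64 + 32 + 16 + 8 + 4 + 1, so 234^125 ≡ 237·196·509·472·177·234 ≡ 470 (mod 523)
125^2 = 15625 ≡ 458
125^4 ≡ 458^2 = 209764 ≡ 41
125^8 ≡ 41^2 = 1681 ≡ 112
125^16 ≡ 112^2 = 12544 ≡ 515
125^32 ≡ 515^2 = 265225 ≡ 64
125^64 ≡ 64^2 = 4096 ≡ 435
125^128 ≡ 435^2 = 189225 ≡ 422
125^256 ≡ 422^2 = 178084 ≡ 264
415 = 256 + 128 + 16 + 8 + 4 + 2 + 1, so 125^415 ≡ 264·422·515·112·41·458·125 ≡ 59 (mod 523)
y^r · r^s ≡ 470·59 = 27730 ≡ 11 (mod 523)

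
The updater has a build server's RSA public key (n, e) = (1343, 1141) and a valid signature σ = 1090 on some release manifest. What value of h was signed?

1341

Squares mod 1343: σ^1≡1090, σ^2≡888, σ^4≡203, σ^8≡919, σ^16≡1157, σ^32≡1021, σ^64≡273, σ^128≡664, σ^256≡392, σ^512≡562, σ^1024≡239
1141 = 1024 + 64 + 32 + 16 + 4 + 1, so σ^1141 ≡ 239·273·1021·1157·203·1090 ≡ 1341 (mod 1343)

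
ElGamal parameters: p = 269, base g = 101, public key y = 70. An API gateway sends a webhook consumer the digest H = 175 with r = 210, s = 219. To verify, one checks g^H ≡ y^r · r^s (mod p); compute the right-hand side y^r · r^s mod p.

165

Squares mod 269: 70^1≡70, 70^2≡58, 70^4≡136, 70^8≡204, 70^16≡190, 70^32≡54, 70^64≡226, 70^128≡235
210 = 128 + 64 + 16 + 2, so 70^210 ≡ 235·226·190·58 ≡ 23 (mod 269)
Squares mod 269: 210^1≡210, 210^2≡253, 210^4≡256, 210^8≡169, 210^16≡47, 210^32≡57, 210^64≡21, 210^128≡172
219 = 128 + 64 + 16 + 8 + 2 + 1, so 210^219 ≡ 172·21·47·169·253·210 ≡ 206 (mod 269)
y^r · r^s ≡ 23·206 = 4738 ≡ 165 (mod 269)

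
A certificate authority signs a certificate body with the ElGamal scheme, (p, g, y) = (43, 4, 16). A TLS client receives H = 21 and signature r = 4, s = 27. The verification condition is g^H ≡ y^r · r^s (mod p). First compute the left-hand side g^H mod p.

4^2 = 16
4^4 ≡ 16^2 = 256 ≡ 41
4^8 ≡ 41^2 = 1681 ≡ 4
4^16 ≡ 4^2 = 16
21 = 16 + 4 + 1, so 4^21 ≡ 16·41·4 ≡ 1 (mod 43)

1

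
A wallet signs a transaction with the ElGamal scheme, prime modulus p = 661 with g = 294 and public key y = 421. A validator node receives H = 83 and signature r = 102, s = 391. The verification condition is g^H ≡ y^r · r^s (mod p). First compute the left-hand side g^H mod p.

35

294^83 mod 661 = 35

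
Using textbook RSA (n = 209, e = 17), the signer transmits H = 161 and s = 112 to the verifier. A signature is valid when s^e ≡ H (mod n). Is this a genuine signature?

genuine

s^2 ≡ 112^2 = 12544 ≡ 4
s^4 ≡ 4^2 = 16
s^8 ≡ 16^2 = 256 ≡ 47
s^16 ≡ 47^2 = 2209 ≡ 119
17 = 16 + 1, so s^17 ≡ 119·112 ≡ 161 (mod 209)
Since 161 equals the digest 161, verification succeeds.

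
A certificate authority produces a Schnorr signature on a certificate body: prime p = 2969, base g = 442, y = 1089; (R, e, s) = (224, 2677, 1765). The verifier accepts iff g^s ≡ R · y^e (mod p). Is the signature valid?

valid

g^s mod p:
442^2 = 195364 ≡ 2379
442^4 ≡ 2379^2 = 5659641 ≡ 727
442^8 ≡ 727^2 = 528529 ≡ 47
442^16 ≡ 47^2 = 2209
442^32 ≡ 2209^2 = 4879681 ≡ 1614
442^64 ≡ 1614^2 = 2604996 ≡ 1183
442^128 ≡ 1183^2 = 1399489 ≡ 1090
442^256 ≡ 1090^2 = 1188100 ≡ 500
442^512 ≡ 500^2 = 250000 ≡ 604
442^1024 ≡ 604^2 = 364816 ≡ 2598
1765 = 1024 + 512 + 128 + 64 + 32 + 4 + 1, so 442^1765 ≡ 2598·604·1090·1183·1614·727·442 ≡ 2681 (mod 2969)
R · y^e mod p:
1089^2 = 1185921 ≡ 1290
1089^4 ≡ 1290^2 = 1664100 ≡ 1460
1089^8 ≡ 1460^2 = 2131600 ≡ 2827
1089^16 ≡ 2827^2 = 7991929 ≡ 2350
1089^32 ≡ 2350^2 = 5522500 ≡ 160
1089^64 ≡ 160^2 = 25600 ≡ 1848
1089^128 ≡ 1848^2 = 3415104 ≡ 754
1089^256 ≡ 754^2 = 568516 ≡ 1437
1089^512 ≡ 1437^2 = 2064969 ≡ 1514
1089^1024 ≡ 1514^2 = 2292196 ≡ 128
1089^2048 ≡ 128^2 = 16384 ≡ 1539
2677 = 2048 + 512 + 64 + 32 + 16 + 4 + 1, so 1089^2677 ≡ 1539·1514·1848·160·2350·1460·1089 ≡ 847 (mod 2969)
224·847 = 189728 ≡ 2681 (mod 2969)
2681 ≡ 2681 (mod 2969); signature holds.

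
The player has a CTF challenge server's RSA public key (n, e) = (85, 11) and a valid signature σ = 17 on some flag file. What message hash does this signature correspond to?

σ^2 ≡ 17^2 = 289 ≡ 34
σ^4 ≡ 34^2 = 1156 ≡ 51
σ^8 ≡ 51^2 = 2601 ≡ 51
11 = 8 + 2 + 1, so σ^11 ≡ 51·34·17 ≡ 68 (mod 85)

68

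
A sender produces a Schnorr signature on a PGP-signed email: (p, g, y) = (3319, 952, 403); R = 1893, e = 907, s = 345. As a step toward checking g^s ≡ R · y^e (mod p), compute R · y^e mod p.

327

403^2 = 162409 ≡ 3097
403^4 ≡ 3097^2 = 9591409 ≡ 2818
403^8 ≡ 2818^2 = 7941124 ≡ 2076
403^16 ≡ 2076^2 = 4309776 ≡ 1714
403^32 ≡ 1714^2 = 2937796 ≡ 481
403^64 ≡ 481^2 = 231361 ≡ 2350
403^128 ≡ 2350^2 = 5522500 ≡ 3003
403^256 ≡ 3003^2 = 9018009 ≡ 286
403^512 ≡ 286^2 = 81796 ≡ 2140
907 = 512 + 256 + 128 + 8 + 2 + 1, so 403^907 ≡ 2140·286·3003·2076·3097·403 ≡ 705 (mod 3319)
R · y^e ≡ 1893·705 = 1334565 ≡ 327 (mod 3319)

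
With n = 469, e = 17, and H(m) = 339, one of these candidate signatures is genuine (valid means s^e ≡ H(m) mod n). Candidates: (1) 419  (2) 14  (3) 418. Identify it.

3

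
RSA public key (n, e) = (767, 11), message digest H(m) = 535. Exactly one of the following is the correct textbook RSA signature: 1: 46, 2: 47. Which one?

Candidate 1: Squares mod 767: 46^1≡46, 46^2≡582, 46^4≡477, 46^8≡497; 11 = 8 + 2 + 1, so 46^11 ≡ 497·582·46 ≡ 535 (mod 767)
  → matches H(m) = 535
Candidate 2: Squares mod 767: 47^1≡47, 47^2≡675, 47^4≡27, 47^8≡729; 11 = 8 + 2 + 1, so 47^11 ≡ 729·675·47 ≡ 174 (mod 767)

1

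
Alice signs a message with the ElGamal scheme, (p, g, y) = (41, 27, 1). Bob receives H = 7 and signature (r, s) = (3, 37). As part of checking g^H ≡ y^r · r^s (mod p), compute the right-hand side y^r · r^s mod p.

Squares mod 41: 1^1≡1, 1^2≡1
3 = 2 + 1, so 1^3 ≡ 1·1 ≡ 1 (mod 41)
Squares mod 41: 3^1≡3, 3^2≡9, 3^4≡40, 3^8≡1, 3^16≡1, 3^32≡1
37 = 32 + 4 + 1, so 3^37 ≡ 1·40·3 ≡ 38 (mod 41)
y^r · r^s ≡ 1·38 = 38 ≡ 38 (mod 41)

38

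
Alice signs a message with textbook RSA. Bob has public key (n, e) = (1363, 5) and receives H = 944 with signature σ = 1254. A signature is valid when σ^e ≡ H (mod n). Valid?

σ^2 ≡ 1254^2 = 1572516 ≡ 977
σ^4 ≡ 977^2 = 954529 ≡ 429
5 = 4 + 1, so σ^5 ≡ 429·1254 ≡ 944 (mod 1363)
σ^5 mod 1363 = 944 matches H.

yes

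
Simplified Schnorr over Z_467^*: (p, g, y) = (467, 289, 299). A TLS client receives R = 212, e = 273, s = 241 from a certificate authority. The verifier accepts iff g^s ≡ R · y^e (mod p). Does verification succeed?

g^s mod p:
289^2 = 83521 ≡ 395
289^4 ≡ 395^2 = 156025 ≡ 47
289^8 ≡ 47^2 = 2209 ≡ 341
289^16 ≡ 341^2 = 116281 ≡ 465
289^32 ≡ 465^2 = 216225 ≡ 4
289^64 ≡ 4^2 = 16
289^128 ≡ 16^2 = 256
241 = 128 + 64 + 32 + 16 + 1, so 289^241 ≡ 256·16·4·465·289 ≡ 341 (mod 467)
R · y^e mod p:
299^2 = 89401 ≡ 204
299^4 ≡ 204^2 = 41616 ≡ 53
299^8 ≡ 53^2 = 2809 ≡ 7
299^16 ≡ 7^2 = 49
299^32 ≡ 49^2 = 2401 ≡ 66
299^64 ≡ 66^2 = 4356 ≡ 153
299^128 ≡ 153^2 = 23409 ≡ 59
299^256 ≡ 59^2 = 3481 ≡ 212
273 = 256 + 16 + 1, so 299^273 ≡ 212·49·299 ≡ 462 (mod 467)
212·462 = 97944 ≡ 341 (mod 467)
341 ≡ 341 (mod 467); signature holds.

passes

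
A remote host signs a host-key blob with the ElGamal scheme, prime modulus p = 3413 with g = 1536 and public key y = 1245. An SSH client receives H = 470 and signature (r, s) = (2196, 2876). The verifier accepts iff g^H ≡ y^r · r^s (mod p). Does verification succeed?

fails

Left side g^H mod p:
1536^2 = 2359296 ≡ 913
1536^4 ≡ 913^2 = 833569 ≡ 797
1536^8 ≡ 797^2 = 635209 ≡ 391
1536^16 ≡ 391^2 = 152881 ≡ 2709
1536^32 ≡ 2709^2 = 7338681 ≡ 731
1536^64 ≡ 731^2 = 534361 ≡ 1933
1536^128 ≡ 1933^2 = 3736489 ≡ 2667
1536^256 ≡ 2667^2 = 7112889 ≡ 197
470 = 256 + 128 + 64 + 16 + 4 + 2, so 1536^470 ≡ 197·2667·1933·2709·797·913 ≡ 211 (mod 3413)
Right side y^r · r^s mod p:
1245^2 = 1550025 ≡ 523
1245^4 ≡ 523^2 = 273529 ≡ 489
1245^8 ≡ 489^2 = 239121 ≡ 211
1245^16 ≡ 211^2 = 44521 ≡ 152
1245^32 ≡ 152^2 = 23104 ≡ 2626
1245^64 ≡ 2626^2 = 6895876 ≡ 1616
1245^128 ≡ 1616^2 = 2611456 ≡ 511
1245^256 ≡ 511^2 = 261121 ≡ 1733
1245^512 ≡ 1733^2 = 3003289 ≡ 3262
1245^1024 ≡ 3262^2 = 10640644 ≡ 2323
1245^2048 ≡ 2323^2 = 5396329 ≡ 376
2196 = 2048 + 128 + 16 + 4, so 1245^2196 ≡ 376·511·152·489 ≡ 448 (mod 3413)
2196^2 = 4822416 ≡ 3260
2196^4 ≡ 3260^2 = 10627600 ≡ 2931
2196^8 ≡ 2931^2 = 8590761 ≡ 240
2196^16 ≡ 240^2 = 57600 ≡ 2992
2196^32 ≡ 2992^2 = 8952064 ≡ 3178
2196^64 ≡ 3178^2 = 10099684 ≡ 617
2196^128 ≡ 617^2 = 380689 ≡ 1846
2196^256 ≡ 1846^2 = 3407716 ≡ 1542
2196^512 ≡ 1542^2 = 2377764 ≡ 2316
2196^1024 ≡ 2316^2 = 5363856 ≡ 2033
2196^2048 ≡ 2033^2 = 4133089 ≡ 3359
2876 = 2048 + 512 + 256 + 32 + 16 + 8 + 4, so 2196^2876 ≡ 3359·2316·1542·3178·2992·240·2931 ≡ 2513 (mod 3413)
448·2513 = 1125824 ≡ 2947 (mod 3413)
211 ≠ 2947, so verification fails.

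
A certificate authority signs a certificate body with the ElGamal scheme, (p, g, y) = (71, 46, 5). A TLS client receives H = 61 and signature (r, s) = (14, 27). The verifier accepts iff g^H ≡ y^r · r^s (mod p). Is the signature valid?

Left side g^H mod p:
Squares mod 71: 46^1≡46, 46^2≡57, 46^4≡54, 46^8≡5, 46^16≡25, 46^32≡57
61 = 32 + 16 + 8 + 4 + 1, so 46^61 ≡ 57·25·5·54·46 ≡ 46 (mod 71)
Right side y^r · r^s mod p:
Squares mod 71: 5^1≡5, 5^2≡25, 5^4≡57, 5^8≡54
14 = 8 + 4 + 2, so 5^14 ≡ 54·57·25 ≡ 57 (mod 71)
Squares mod 71: 14^1≡14, 14^2≡54, 14^4≡5, 14^8≡25, 14^16≡57
27 = 16 + 8 + 2 + 1, so 14^27 ≡ 57·25·54·14 ≡ 17 (mod 71)
57·17 = 969 ≡ 46 (mod 71)
46 ≡ 46 (mod 71), so the signature is genuine.

valid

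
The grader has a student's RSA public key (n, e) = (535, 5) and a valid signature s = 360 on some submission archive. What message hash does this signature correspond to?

515

Squares mod 535: s^1≡360, s^2≡130, s^4≡315
5 = 4 + 1, so s^5 ≡ 315·360 ≡ 515 (mod 535)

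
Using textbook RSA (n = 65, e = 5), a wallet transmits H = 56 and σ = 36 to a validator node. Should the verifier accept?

σ^2 ≡ 36^2 = 1296 ≡ 61
σ^4 ≡ 61^2 = 3721 ≡ 16
5 = 4 + 1, so σ^5 ≡ 16·36 ≡ 56 (mod 65)
Since 56 equals the digest 56, verification succeeds.

accept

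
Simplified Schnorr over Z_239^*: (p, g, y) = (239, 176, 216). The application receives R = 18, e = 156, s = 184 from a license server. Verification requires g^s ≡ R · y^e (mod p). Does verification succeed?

g^s mod p:
176^184 mod 239 = 157
R · y^e mod p:
216^156 mod 239 = 22
18·22 = 396 ≡ 157 (mod 239)
157 ≡ 157 (mod 239); signature holds.

passes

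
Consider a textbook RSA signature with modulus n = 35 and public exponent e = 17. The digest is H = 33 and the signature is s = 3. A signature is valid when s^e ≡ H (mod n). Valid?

yes

s^2 ≡ 3^2 = 9
s^4 ≡ 9^2 = 81 ≡ 11
s^8 ≡ 11^2 = 121 ≡ 16
s^16 ≡ 16^2 = 256 ≡ 11
17 = 16 + 1, so s^17 ≡ 11·3 ≡ 33 (mod 35)
s^17 mod 35 = 33 matches H.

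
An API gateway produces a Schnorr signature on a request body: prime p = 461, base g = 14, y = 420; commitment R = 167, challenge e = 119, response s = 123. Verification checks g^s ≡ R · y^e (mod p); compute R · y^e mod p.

359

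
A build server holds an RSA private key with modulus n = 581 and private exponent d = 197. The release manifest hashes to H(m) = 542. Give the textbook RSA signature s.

446

(H(m))^2 ≡ 542^2 = 293764 ≡ 359
(H(m))^4 ≡ 359^2 = 128881 ≡ 480
(H(m))^8 ≡ 480^2 = 230400 ≡ 324
(H(m))^16 ≡ 324^2 = 104976 ≡ 396
(H(m))^32 ≡ 396^2 = 156816 ≡ 527
(H(m))^64 ≡ 527^2 = 277729 ≡ 11
(H(m))^128 ≡ 11^2 = 121
197 = 128 + 64 + 4 + 1, so (H(m))^197 ≡ 121·11·480·542 ≡ 446 (mod 581)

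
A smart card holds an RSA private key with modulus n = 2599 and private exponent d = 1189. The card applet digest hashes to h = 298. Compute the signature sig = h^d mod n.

1747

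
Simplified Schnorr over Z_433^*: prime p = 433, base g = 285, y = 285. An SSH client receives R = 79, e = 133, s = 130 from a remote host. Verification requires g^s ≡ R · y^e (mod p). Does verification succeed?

g^s mod p:
285^2 = 81225 ≡ 254
285^4 ≡ 254^2 = 64516 ≡ 432
285^8 ≡ 432^2 = 186624 ≡ 1
285^16 ≡ 1^2 = 1
285^32 ≡ 1^2 = 1
285^64 ≡ 1^2 = 1
285^128 ≡ 1^2 = 1
130 = 128 + 2, so 285^130 ≡ 1·254 ≡ 254 (mod 433)
R · y^e mod p:
285^2 = 81225 ≡ 254
285^4 ≡ 254^2 = 64516 ≡ 432
285^8 ≡ 432^2 = 186624 ≡ 1
285^16 ≡ 1^2 = 1
285^32 ≡ 1^2 = 1
285^64 ≡ 1^2 = 1
285^128 ≡ 1^2 = 1
133 = 128 + 4 + 1, so 285^133 ≡ 1·432·285 ≡ 148 (mod 433)
79·148 = 11692 ≡ 1 (mod 433)
254 ≠ 1; the check fails.

fails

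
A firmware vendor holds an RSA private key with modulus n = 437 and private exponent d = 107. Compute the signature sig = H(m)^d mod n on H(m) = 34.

337

(H(m))^2 ≡ 34^2 = 1156 ≡ 282
(H(m))^4 ≡ 282^2 = 79524 ≡ 427
(H(m))^8 ≡ 427^2 = 182329 ≡ 100
(H(m))^16 ≡ 100^2 = 10000 ≡ 386
(H(m))^32 ≡ 386^2 = 148996 ≡ 416
(H(m))^64 ≡ 416^2 = 173056 ≡ 4
107 = 64 + 32 + 8 + 2 + 1, so (H(m))^107 ≡ 4·416·100·282·34 ≡ 337 (mod 437)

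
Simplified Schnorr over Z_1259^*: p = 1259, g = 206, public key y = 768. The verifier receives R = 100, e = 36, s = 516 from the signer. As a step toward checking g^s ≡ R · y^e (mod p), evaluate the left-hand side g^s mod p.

534

206^516 mod 1259 = 534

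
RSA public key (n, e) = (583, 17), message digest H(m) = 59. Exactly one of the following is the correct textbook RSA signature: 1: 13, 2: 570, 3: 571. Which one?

Candidate 1: 13^17 mod 583 = 524
Candidate 2: 570^17 mod 583 = 59
  → matches H(m) = 59
Candidate 3: 571^17 mod 583 = 549

2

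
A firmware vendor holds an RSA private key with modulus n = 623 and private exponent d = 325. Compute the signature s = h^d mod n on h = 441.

532

h^325 mod 623 = 532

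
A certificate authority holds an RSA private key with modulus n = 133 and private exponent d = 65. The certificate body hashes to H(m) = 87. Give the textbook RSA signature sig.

26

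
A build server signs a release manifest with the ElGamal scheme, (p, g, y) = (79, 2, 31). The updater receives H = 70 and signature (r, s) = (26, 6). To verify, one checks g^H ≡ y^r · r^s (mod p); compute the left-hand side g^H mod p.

2^2 = 4
2^4 ≡ 4^2 = 16
2^8 ≡ 16^2 = 256 ≡ 19
2^16 ≡ 19^2 = 361 ≡ 45
2^32 ≡ 45^2 = 2025 ≡ 50
2^64 ≡ 50^2 = 2500 ≡ 51
70 = 64 + 4 + 2, so 2^70 ≡ 51·16·4 ≡ 25 (mod 79)

25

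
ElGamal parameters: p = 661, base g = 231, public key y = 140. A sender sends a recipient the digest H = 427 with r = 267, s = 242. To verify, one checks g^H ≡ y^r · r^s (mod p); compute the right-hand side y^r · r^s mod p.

609

140^2 = 19600 ≡ 431
140^4 ≡ 431^2 = 185761 ≡ 20
140^8 ≡ 20^2 = 400
140^16 ≡ 400^2 = 160000 ≡ 38
140^32 ≡ 38^2 = 1444 ≡ 122
140^64 ≡ 122^2 = 14884 ≡ 342
140^128 ≡ 342^2 = 116964 ≡ 628
140^256 ≡ 628^2 = 394384 ≡ 428
267 = 256 + 8 + 2 + 1, so 140^267 ≡ 428·400·431·140 ≡ 189 (mod 661)
267^2 = 71289 ≡ 562
267^4 ≡ 562^2 = 315844 ≡ 547
267^8 ≡ 547^2 = 299209 ≡ 437
267^16 ≡ 437^2 = 190969 ≡ 601
267^32 ≡ 601^2 = 361201 ≡ 295
267^64 ≡ 295^2 = 87025 ≡ 434
267^128 ≡ 434^2 = 188356 ≡ 632
242 = 128 + 64 + 32 + 16 + 2, so 267^242 ≡ 632·434·295·601·562 ≡ 297 (mod 661)
y^r · r^s ≡ 189·297 = 56133 ≡ 609 (mod 661)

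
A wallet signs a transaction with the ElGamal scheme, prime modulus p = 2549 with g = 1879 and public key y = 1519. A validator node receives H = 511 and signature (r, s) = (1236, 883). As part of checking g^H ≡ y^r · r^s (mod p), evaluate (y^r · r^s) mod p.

Squares mod 2549: 1519^1≡1519, 1519^2≡516, 1519^4≡1160, 1519^8≡2277, 1519^16≡63, 1519^32≡1420, 1519^64≡141, 1519^128≡2038, 1519^256≡1123, 1519^512≡1923, 1519^1024≡1879
1236 = 1024 + 128 + 64 + 16 + 4, so 1519^1236 ≡ 1879·2038·141·63·1160 ≡ 1123 (mod 2549)
Squares mod 2549: 1236^1≡1236, 1236^2≡845, 1236^4≡305, 1236^8≡1261, 1236^16≡2094, 1236^32≡556, 1236^64≡707, 1236^128≡245, 1236^256≡1398, 1236^512≡1870
883 = 512 + 256 + 64 + 32 + 16 + 2 + 1, so 1236^883 ≡ 1870·1398·707·556·2094·845·1236 ≡ 1236 (mod 2549)
y^r · r^s ≡ 1123·1236 = 1388028 ≡ 1372 (mod 2549)

1372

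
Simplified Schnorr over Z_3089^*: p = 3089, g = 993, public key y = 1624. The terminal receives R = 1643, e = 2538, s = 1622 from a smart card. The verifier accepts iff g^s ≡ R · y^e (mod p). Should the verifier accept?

g^s mod p:
993^1622 mod 3089 = 1781
R · y^e mod p:
1624^2538 mod 3089 = 3013
1643·3013 = 4950359 ≡ 1781 (mod 3089)
1781 ≡ 1781 (mod 3089); signature holds.

accept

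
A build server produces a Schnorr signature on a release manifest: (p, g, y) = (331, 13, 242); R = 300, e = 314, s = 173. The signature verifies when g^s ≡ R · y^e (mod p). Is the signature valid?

valid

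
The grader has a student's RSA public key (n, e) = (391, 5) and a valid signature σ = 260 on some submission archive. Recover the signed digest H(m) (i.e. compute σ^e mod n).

Squares mod 391: σ^1≡260, σ^2≡348, σ^4≡285
5 = 4 + 1, so σ^5 ≡ 285·260 ≡ 201 (mod 391)

201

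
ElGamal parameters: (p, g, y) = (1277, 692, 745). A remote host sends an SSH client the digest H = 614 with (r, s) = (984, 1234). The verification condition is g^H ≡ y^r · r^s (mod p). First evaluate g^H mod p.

118

692^2 = 478864 ≡ 1266
692^4 ≡ 1266^2 = 1602756 ≡ 121
692^8 ≡ 121^2 = 14641 ≡ 594
692^16 ≡ 594^2 = 352836 ≡ 384
692^32 ≡ 384^2 = 147456 ≡ 601
692^64 ≡ 601^2 = 361201 ≡ 1087
692^128 ≡ 1087^2 = 1181569 ≡ 344
692^256 ≡ 344^2 = 118336 ≡ 852
692^512 ≡ 852^2 = 725904 ≡ 568
614 = 512 + 64 + 32 + 4 + 2, so 692^614 ≡ 568·1087·601·121·1266 ≡ 118 (mod 1277)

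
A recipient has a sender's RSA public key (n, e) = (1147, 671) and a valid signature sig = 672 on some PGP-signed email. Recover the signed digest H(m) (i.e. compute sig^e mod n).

105

Squares mod 1147: sig^1≡672, sig^2≡813, sig^4≡297, sig^8≡1037, sig^16≡630, sig^32≡38, sig^64≡297, sig^128≡1037, sig^256≡630, sig^512≡38
671 = 512 + 128 + 16 + 8 + 4 + 2 + 1, so sig^671 ≡ 38·1037·630·1037·297·813·672 ≡ 105 (mod 1147)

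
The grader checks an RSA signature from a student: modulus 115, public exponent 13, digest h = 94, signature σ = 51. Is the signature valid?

invalid

σ^2 ≡ 51^2 = 2601 ≡ 71
σ^4 ≡ 71^2 = 5041 ≡ 96
σ^8 ≡ 96^2 = 9216 ≡ 16
13 = 8 + 4 + 1, so σ^13 ≡ 16·96·51 ≡ 21 (mod 115)
σ^13 mod 115 = 21, but h = 94.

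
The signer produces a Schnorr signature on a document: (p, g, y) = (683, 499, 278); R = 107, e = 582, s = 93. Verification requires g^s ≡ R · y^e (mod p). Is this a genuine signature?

g^s mod p:
Squares mod 683: 499^1≡499, 499^2≡389, 499^4≡378, 499^8≡137, 499^16≡328, 499^32≡353, 499^64≡303
93 = 64 + 16 + 8 + 4 + 1, so 499^93 ≡ 303·328·137·378·499 ≡ 342 (mod 683)
R · y^e mod p:
Squares mod 683: 278^1≡278, 278^2≡105, 278^4≡97, 278^8≡530, 278^16≡187, 278^32≡136, 278^64≡55, 278^128≡293, 278^256≡474, 278^512≡652
582 = 512 + 64 + 4 + 2, so 278^582 ≡ 652·55·97·105 ≡ 533 (mod 683)
107·533 = 57031 ≡ 342 (mod 683)
342 ≡ 342 (mod 683); signature holds.

genuine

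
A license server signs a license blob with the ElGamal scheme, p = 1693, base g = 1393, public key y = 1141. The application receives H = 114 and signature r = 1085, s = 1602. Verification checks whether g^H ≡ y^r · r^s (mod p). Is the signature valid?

valid

Left side g^H mod p:
Squares mod 1693: 1393^1≡1393, 1393^2≡271, 1393^4≡642, 1393^8≡765, 1393^16≡1140, 1393^32≡1069, 1393^64≡1679
114 = 64 + 32 + 16 + 2, so 1393^114 ≡ 1679·1069·1140·271 ≡ 504 (mod 1693)
Right side y^r · r^s mod p:
Squares mod 1693: 1141^1≡1141, 1141^2≡1657, 1141^4≡1296, 1141^8≡160, 1141^16≡205, 1141^32≡1393, 1141^64≡271, 1141^128≡642, 1141^256≡765, 1141^512≡1140, 1141^1024≡1069
1085 = 1024 + 32 + 16 + 8 + 4 + 1, so 1141^1085 ≡ 1069·1393·205·160·1296·1141 ≡ 1296 (mod 1693)
Squares mod 1693: 1085^1≡1085, 1085^2≡590, 1085^4≡1035, 1085^8≡1249, 1085^16≡748, 1085^32≡814, 1085^64≡633, 1085^128≡1141, 1085^256≡1657, 1085^512≡1296, 1085^1024≡160
1602 = 1024 + 512 + 64 + 2, so 1085^1602 ≡ 160·1296·633·590 ≡ 1035 (mod 1693)
1296·1035 = 1341360 ≡ 504 (mod 1693)
504 ≡ 504 (mod 1693), so the signature is genuine.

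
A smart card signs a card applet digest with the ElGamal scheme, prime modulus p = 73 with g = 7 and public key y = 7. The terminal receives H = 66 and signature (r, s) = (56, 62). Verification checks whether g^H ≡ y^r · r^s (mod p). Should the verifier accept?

Left side g^H mod p:
7^66 mod 73 = 27
Right side y^r · r^s mod p:
7^56 mod 73 = 64
56^62 mod 73 = 3
64·3 = 192 ≡ 46 (mod 73)
27 ≠ 46, so verification fails.

reject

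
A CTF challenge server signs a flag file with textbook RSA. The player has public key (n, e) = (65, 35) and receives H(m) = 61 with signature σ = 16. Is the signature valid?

valid

Squares mod 65: σ^1≡16, σ^2≡61, σ^4≡16, σ^8≡61, σ^16≡16, σ^32≡61
35 = 32 + 2 + 1, so σ^35 ≡ 61·61·16 ≡ 61 (mod 65)
σ^35 mod 65 = 61 matches H(m).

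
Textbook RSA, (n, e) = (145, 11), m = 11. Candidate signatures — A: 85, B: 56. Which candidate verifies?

B

Candidate A: 85^2 = 7225 ≡ 120; 85^4 ≡ 120^2 = 14400 ≡ 45; 85^8 ≡ 45^2 = 2025 ≡ 140; 11 = 8 + 2 + 1, so 85^11 ≡ 140·120·85 ≡ 40 (mod 145)
Candidate B: 56^2 = 3136 ≡ 91; 56^4 ≡ 91^2 = 8281 ≡ 16; 56^8 ≡ 16^2 = 256 ≡ 111; 11 = 8 + 2 + 1, so 56^11 ≡ 111·91·56 ≡ 11 (mod 145)
  → matches m = 11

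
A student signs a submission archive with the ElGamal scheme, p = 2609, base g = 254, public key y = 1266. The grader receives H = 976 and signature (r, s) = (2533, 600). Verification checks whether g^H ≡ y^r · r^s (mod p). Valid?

yes

Left side g^H mod p:
Squares mod 2609: 254^1≡254, 254^2≡1900, 254^4≡1753, 254^8≡2216, 254^16≡518, 254^32≡2206, 254^64≡651, 254^128≡1143, 254^256≡1949, 254^512≡2506
976 = 512 + 256 + 128 + 64 + 16, so 254^976 ≡ 2506·1949·1143·651·518 ≡ 839 (mod 2609)
Right side y^r · r^s mod p:
Squares mod 2609: 1266^1≡1266, 1266^2≡830, 1266^4≡124, 1266^8≡2331, 1266^16≡1623, 1266^32≡1648, 1266^64≡2544, 1266^128≡1616, 1266^256≡2456, 1266^512≡2537, 1266^1024≡2575, 1266^2048≡1156
2533 = 2048 + 256 + 128 + 64 + 32 + 4 + 1, so 1266^2533 ≡ 1156·2456·1616·2544·1648·124·1266 ≡ 2450 (mod 2609)
Squares mod 2609: 2533^1≡2533, 2533^2≡558, 2533^4≡893, 2533^8≡1704, 2533^16≡2408, 2533^32≡1266, 2533^64≡830, 2533^128≡124, 2533^256≡2331, 2533^512≡1623
600 = 512 + 64 + 16 + 8, so 2533^600 ≡ 1623·830·2408·1704 ≡ 2374 (mod 2609)
2450·2374 = 5816300 ≡ 839 (mod 2609)
839 ≡ 839 (mod 2609), so the signature is genuine.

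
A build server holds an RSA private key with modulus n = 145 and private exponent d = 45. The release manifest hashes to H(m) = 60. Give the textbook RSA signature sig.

50

(H(m))^2 ≡ 60^2 = 3600 ≡ 120
(H(m))^4 ≡ 120^2 = 14400 ≡ 45
(H(m))^8 ≡ 45^2 = 2025 ≡ 140
(H(m))^16 ≡ 140^2 = 19600 ≡ 25
(H(m))^32 ≡ 25^2 = 625 ≡ 45
45 = 32 + 8 + 4 + 1, so (H(m))^45 ≡ 45·140·45·60 ≡ 50 (mod 145)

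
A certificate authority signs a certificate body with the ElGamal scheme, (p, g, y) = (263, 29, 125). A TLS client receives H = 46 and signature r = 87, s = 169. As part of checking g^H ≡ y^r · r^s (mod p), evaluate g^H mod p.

29^2 = 841 ≡ 52
29^4 ≡ 52^2 = 2704 ≡ 74
29^8 ≡ 74^2 = 5476 ≡ 216
29^16 ≡ 216^2 = 46656 ≡ 105
29^32 ≡ 105^2 = 11025 ≡ 242
46 = 32 + 8 + 4 + 2, so 29^46 ≡ 242·216·74·52 ≡ 256 (mod 263)

256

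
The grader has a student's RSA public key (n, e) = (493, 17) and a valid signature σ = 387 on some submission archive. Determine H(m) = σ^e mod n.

421

Squares mod 493: σ^1≡387, σ^2≡390, σ^4≡256, σ^8≡460, σ^16≡103
17 = 16 + 1, so σ^17 ≡ 103·387 ≡ 421 (mod 493)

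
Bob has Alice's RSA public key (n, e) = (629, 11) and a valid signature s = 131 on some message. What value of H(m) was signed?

Squares mod 629: s^1≡131, s^2≡178, s^4≡234, s^8≡33
11 = 8 + 2 + 1, so s^11 ≡ 33·178·131 ≡ 227 (mod 629)

227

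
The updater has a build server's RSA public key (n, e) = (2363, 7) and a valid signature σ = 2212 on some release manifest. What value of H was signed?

Squares mod 2363: σ^1≡2212, σ^2≡1534, σ^4≡1971
7 = 4 + 2 + 1, so σ^7 ≡ 1971·1534·2212 ≡ 2253 (mod 2363)

2253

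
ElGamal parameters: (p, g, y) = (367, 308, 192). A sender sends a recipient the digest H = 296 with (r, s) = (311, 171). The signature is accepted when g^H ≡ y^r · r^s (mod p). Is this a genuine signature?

genuine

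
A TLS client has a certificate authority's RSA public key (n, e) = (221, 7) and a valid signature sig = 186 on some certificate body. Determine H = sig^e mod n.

Squares mod 221: sig^1≡186, sig^2≡120, sig^4≡35
7 = 4 + 2 + 1, so sig^7 ≡ 35·120·186 ≡ 186 (mod 221)

186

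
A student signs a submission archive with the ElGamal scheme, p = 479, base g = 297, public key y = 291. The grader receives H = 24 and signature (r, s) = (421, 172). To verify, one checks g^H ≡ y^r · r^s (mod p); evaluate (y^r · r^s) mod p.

362

291^2 = 84681 ≡ 377
291^4 ≡ 377^2 = 142129 ≡ 345
291^8 ≡ 345^2 = 119025 ≡ 233
291^16 ≡ 233^2 = 54289 ≡ 162
291^32 ≡ 162^2 = 26244 ≡ 378
291^64 ≡ 378^2 = 142884 ≡ 142
291^128 ≡ 142^2 = 20164 ≡ 46
291^256 ≡ 46^2 = 2116 ≡ 200
421 = 256 + 128 + 32 + 4 + 1, so 291^421 ≡ 200·46·378·345·291 ≡ 275 (mod 479)
421^2 = 177241 ≡ 11
421^4 ≡ 11^2 = 121
421^8 ≡ 121^2 = 14641 ≡ 271
421^16 ≡ 271^2 = 73441 ≡ 154
421^32 ≡ 154^2 = 23716 ≡ 245
421^64 ≡ 245^2 = 60025 ≡ 150
421^128 ≡ 150^2 = 22500 ≡ 466
172 = 128 + 32 + 8 + 4, so 421^172 ≡ 466·245·271·121 ≡ 388 (mod 479)
y^r · r^s ≡ 275·388 = 106700 ≡ 362 (mod 479)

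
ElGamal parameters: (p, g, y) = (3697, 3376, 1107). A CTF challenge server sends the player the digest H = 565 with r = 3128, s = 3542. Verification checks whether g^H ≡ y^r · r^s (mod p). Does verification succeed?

fails

Left side g^H mod p:
Squares mod 3697: 3376^1≡3376, 3376^2≡3222, 3376^4≡108, 3376^8≡573, 3376^16≡2993, 3376^32≡218, 3376^64≡3160, 3376^128≡3, 3376^256≡9, 3376^512≡81
565 = 512 + 32 + 16 + 4 + 1, so 3376^565 ≡ 81·218·2993·108·3376 ≡ 2679 (mod 3697)
Right side y^r · r^s mod p:
Squares mod 3697: 1107^1≡1107, 1107^2≡1742, 1107^4≡3024, 1107^8≡1895, 1107^16≡1238, 1107^32≡2086, 1107^64≡27, 1107^128≡729, 1107^256≡2770, 1107^512≡1625, 1107^1024≡967, 1107^2048≡3445
3128 = 2048 + 1024 + 32 + 16 + 8, so 1107^3128 ≡ 3445·967·2086·1238·1895 ≡ 1735 (mod 3697)
Squares mod 3697: 3128^1≡3128, 3128^2≡2122, 3128^4≡3635, 3128^8≡147, 3128^16≡3124, 3128^32≡2993, 3128^64≡218, 3128^128≡3160, 3128^256≡3, 3128^512≡9, 3128^1024≡81, 3128^2048≡2864
3542 = 2048 + 1024 + 256 + 128 + 64 + 16 + 4 + 2, so 3128^3542 ≡ 2864·81·3·3160·218·3124·3635·2122 ≡ 2195 (mod 3697)
1735·2195 = 3808325 ≡ 415 (mod 3697)
2679 ≠ 415, so verification fails.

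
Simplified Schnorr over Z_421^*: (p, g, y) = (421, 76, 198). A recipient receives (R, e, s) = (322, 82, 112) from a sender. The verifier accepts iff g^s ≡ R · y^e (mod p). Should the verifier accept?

g^s mod p:
76^2 = 5776 ≡ 303
76^4 ≡ 303^2 = 91809 ≡ 31
76^8 ≡ 31^2 = 961 ≡ 119
76^16 ≡ 119^2 = 14161 ≡ 268
76^32 ≡ 268^2 = 71824 ≡ 254
76^64 ≡ 254^2 = 64516 ≡ 103
112 = 64 + 32 + 16, so 76^112 ≡ 103·254·268 ≡ 82 (mod 421)
R · y^e mod p:
198^2 = 39204 ≡ 51
198^4 ≡ 51^2 = 2601 ≡ 75
198^8 ≡ 75^2 = 5625 ≡ 152
198^16 ≡ 152^2 = 23104 ≡ 370
198^32 ≡ 370^2 = 136900 ≡ 75
198^64 ≡ 75^2 = 5625 ≡ 152
82 = 64 + 16 + 2, so 198^82 ≡ 152·370·51 ≡ 388 (mod 421)
322·388 = 124936 ≡ 320 (mod 421)
82 ≠ 320; the check fails.

reject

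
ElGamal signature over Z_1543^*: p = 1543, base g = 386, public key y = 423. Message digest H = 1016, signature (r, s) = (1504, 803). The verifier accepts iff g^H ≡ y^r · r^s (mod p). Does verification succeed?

Left side g^H mod p:
386^2 = 148996 ≡ 868
386^4 ≡ 868^2 = 753424 ≡ 440
386^8 ≡ 440^2 = 193600 ≡ 725
386^16 ≡ 725^2 = 525625 ≡ 1005
386^32 ≡ 1005^2 = 1010025 ≡ 903
386^64 ≡ 903^2 = 815409 ≡ 705
386^128 ≡ 705^2 = 497025 ≡ 179
386^256 ≡ 179^2 = 32041 ≡ 1181
386^512 ≡ 1181^2 = 1394761 ≡ 1432
1016 = 512 + 256 + 128 + 64 + 32 + 16 + 8, so 386^1016 ≡ 1432·1181·179·705·903·1005·725 ≡ 183 (mod 1543)
Right side y^r · r^s mod p:
423^2 = 178929 ≡ 1484
423^4 ≡ 1484^2 = 2202256 ≡ 395
423^8 ≡ 395^2 = 156025 ≡ 182
423^16 ≡ 182^2 = 33124 ≡ 721
423^32 ≡ 721^2 = 519841 ≡ 1393
423^64 ≡ 1393^2 = 1940449 ≡ 898
423^128 ≡ 898^2 = 806404 ≡ 958
423^256 ≡ 958^2 = 917764 ≡ 1222
423^512 ≡ 1222^2 = 1493284 ≡ 1203
423^1024 ≡ 1203^2 = 1447209 ≡ 1418
1504 = 1024 + 256 + 128 + 64 + 32, so 423^1504 ≡ 1418·1222·958·898·1393 ≡ 231 (mod 1543)
1504^2 = 2262016 ≡ 1521
1504^4 ≡ 1521^2 = 2313441 ≡ 484
1504^8 ≡ 484^2 = 234256 ≡ 1263
1504^16 ≡ 1263^2 = 1595169 ≡ 1250
1504^32 ≡ 1250^2 = 1562500 ≡ 984
1504^64 ≡ 984^2 = 968256 ≡ 795
1504^128 ≡ 795^2 = 632025 ≡ 938
1504^256 ≡ 938^2 = 879844 ≡ 334
1504^512 ≡ 334^2 = 111556 ≡ 460
803 = 512 + 256 + 32 + 2 + 1, so 1504^803 ≡ 460·334·984·1521·1504 ≡ 984 (mod 1543)
231·984 = 227304 ≡ 483 (mod 1543)
183 ≠ 483, so verification fails.

fails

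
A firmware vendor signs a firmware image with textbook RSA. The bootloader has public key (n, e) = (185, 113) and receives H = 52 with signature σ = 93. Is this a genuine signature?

σ^2 ≡ 93^2 = 8649 ≡ 139
σ^4 ≡ 139^2 = 19321 ≡ 81
σ^8 ≡ 81^2 = 6561 ≡ 86
σ^16 ≡ 86^2 = 7396 ≡ 181
σ^32 ≡ 181^2 = 32761 ≡ 16
σ^64 ≡ 16^2 = 256 ≡ 71
113 = 64 + 32 + 16 + 1, so σ^113 ≡ 71·16·181·93 ≡ 133 (mod 185)
133 ≠ 52, so verification fails.

forged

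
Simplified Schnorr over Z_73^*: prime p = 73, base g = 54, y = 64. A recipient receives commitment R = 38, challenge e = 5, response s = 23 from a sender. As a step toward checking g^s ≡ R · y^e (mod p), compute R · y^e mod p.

12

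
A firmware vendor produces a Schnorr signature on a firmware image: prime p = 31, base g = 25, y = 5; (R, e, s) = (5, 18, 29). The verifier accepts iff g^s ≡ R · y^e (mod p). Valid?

yes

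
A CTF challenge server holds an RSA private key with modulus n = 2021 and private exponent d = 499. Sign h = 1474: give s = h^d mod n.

h^2 ≡ 1474^2 = 2172676 ≡ 101
h^4 ≡ 101^2 = 10201 ≡ 96
h^8 ≡ 96^2 = 9216 ≡ 1132
h^16 ≡ 1132^2 = 1281424 ≡ 110
h^32 ≡ 110^2 = 12100 ≡ 1995
h^64 ≡ 1995^2 = 3980025 ≡ 676
h^128 ≡ 676^2 = 456976 ≡ 230
h^256 ≡ 230^2 = 52900 ≡ 354
499 = 256 + 128 + 64 + 32 + 16 + 2 + 1, so h^499 ≡ 354·230·676·1995·110·101·1474 ≡ 1567 (mod 2021)

1567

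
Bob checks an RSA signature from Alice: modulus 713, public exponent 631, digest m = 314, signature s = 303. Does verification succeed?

s^631 mod 713 = 210
s^631 mod 713 = 210, but m = 314.

fails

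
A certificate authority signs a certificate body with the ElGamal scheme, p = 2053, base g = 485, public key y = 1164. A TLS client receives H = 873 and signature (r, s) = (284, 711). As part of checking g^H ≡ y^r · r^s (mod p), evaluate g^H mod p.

1103

485^2 = 235225 ≡ 1183
485^4 ≡ 1183^2 = 1399489 ≡ 1396
485^8 ≡ 1396^2 = 1948816 ≡ 519
485^16 ≡ 519^2 = 269361 ≡ 418
485^32 ≡ 418^2 = 174724 ≡ 219
485^64 ≡ 219^2 = 47961 ≡ 742
485^128 ≡ 742^2 = 550564 ≡ 360
485^256 ≡ 360^2 = 129600 ≡ 261
485^512 ≡ 261^2 = 68121 ≡ 372
873 = 512 + 256 + 64 + 32 + 8 + 1, so 485^873 ≡ 372·261·742·219·519·485 ≡ 1103 (mod 2053)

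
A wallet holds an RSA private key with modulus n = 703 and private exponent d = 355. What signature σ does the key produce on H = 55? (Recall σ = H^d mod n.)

Squares mod 703: H^1≡55, H^2≡213, H^4≡377, H^8≡123, H^16≡366, H^32≡386, H^64≡663, H^128≡194, H^256≡377
355 = 256 + 64 + 32 + 2 + 1, so H^355 ≡ 377·663·386·213·55 ≡ 301 (mod 703)

301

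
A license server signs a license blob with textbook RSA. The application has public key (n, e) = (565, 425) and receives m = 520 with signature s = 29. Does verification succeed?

s^2 ≡ 29^2 = 841 ≡ 276
s^4 ≡ 276^2 = 76176 ≡ 466
s^8 ≡ 466^2 = 217156 ≡ 196
s^16 ≡ 196^2 = 38416 ≡ 561
s^32 ≡ 561^2 = 314721 ≡ 16
s^64 ≡ 16^2 = 256
s^128 ≡ 256^2 = 65536 ≡ 561
s^256 ≡ 561^2 = 314721 ≡ 16
425 = 256 + 128 + 32 + 8 + 1, so s^425 ≡ 16·561·16·196·29 ≡ 214 (mod 565)
s^425 mod 565 = 214, but m = 520.

fails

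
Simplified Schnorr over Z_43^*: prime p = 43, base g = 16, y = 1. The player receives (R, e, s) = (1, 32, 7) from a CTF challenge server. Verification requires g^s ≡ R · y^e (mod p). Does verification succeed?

g^s mod p:
16^2 = 256 ≡ 41
16^4 ≡ 41^2 = 1681 ≡ 4
7 = 4 + 2 + 1, so 16^7 ≡ 4·41·16 ≡ 1 (mod 43)
R · y^e mod p:
1^2 = 1
1^4 ≡ 1^2 = 1
1^8 ≡ 1^2 = 1
1^16 ≡ 1^2 = 1
1^32 ≡ 1^2 = 1
1·1 = 1 ≡ 1 (mod 43)
1 ≡ 1 (mod 43); signature holds.

passes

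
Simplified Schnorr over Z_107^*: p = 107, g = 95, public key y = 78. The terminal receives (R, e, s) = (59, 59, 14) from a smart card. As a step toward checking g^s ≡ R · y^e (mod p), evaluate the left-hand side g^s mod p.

Squares mod 107: 95^1≡95, 95^2≡37, 95^4≡85, 95^8≡56
14 = 8 + 4 + 2, so 95^14 ≡ 56·85·37 ≡ 105 (mod 107)

105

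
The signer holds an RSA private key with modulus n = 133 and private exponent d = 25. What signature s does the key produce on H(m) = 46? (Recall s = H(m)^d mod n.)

46

Squares mod 133: (H(m))^1≡46, (H(m))^2≡121, (H(m))^4≡11, (H(m))^8≡121, (H(m))^16≡11
25 = 16 + 8 + 1, so (H(m))^25 ≡ 11·121·46 ≡ 46 (mod 133)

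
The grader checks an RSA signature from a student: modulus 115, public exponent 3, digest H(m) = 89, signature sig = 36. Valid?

no

Squares mod 115: sig^1≡36, sig^2≡31
3 = 2 + 1, so sig^3 ≡ 31·36 ≡ 81 (mod 115)
81 ≠ 89, so verification fails.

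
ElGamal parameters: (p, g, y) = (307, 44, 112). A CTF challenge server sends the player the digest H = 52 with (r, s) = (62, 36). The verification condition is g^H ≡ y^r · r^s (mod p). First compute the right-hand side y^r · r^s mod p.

112^2 = 12544 ≡ 264
112^4 ≡ 264^2 = 69696 ≡ 7
112^8 ≡ 7^2 = 49
112^16 ≡ 49^2 = 2401 ≡ 252
112^32 ≡ 252^2 = 63504 ≡ 262
62 = 32 + 16 + 8 + 4 + 2, so 112^62 ≡ 262·252·49·7·264 ≡ 60 (mod 307)
62^2 = 3844 ≡ 160
62^4 ≡ 160^2 = 25600 ≡ 119
62^8 ≡ 119^2 = 14161 ≡ 39
62^16 ≡ 39^2 = 1521 ≡ 293
62^32 ≡ 293^2 = 85849 ≡ 196
36 = 32 + 4, so 62^36 ≡ 196·119 ≡ 299 (mod 307)
y^r · r^s ≡ 60·299 = 17940 ≡ 134 (mod 307)

134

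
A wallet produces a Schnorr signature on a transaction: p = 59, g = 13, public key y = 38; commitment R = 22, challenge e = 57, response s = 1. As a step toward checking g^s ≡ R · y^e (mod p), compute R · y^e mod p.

38^2 = 1444 ≡ 28
38^4 ≡ 28^2 = 784 ≡ 17
38^8 ≡ 17^2 = 289 ≡ 53
38^16 ≡ 53^2 = 2809 ≡ 36
38^32 ≡ 36^2 = 1296 ≡ 57
57 = 32 + 16 + 8 + 1, so 38^57 ≡ 57·36·53·38 ≡ 14 (mod 59)
R · y^e ≡ 22·14 = 308 ≡ 13 (mod 59)

13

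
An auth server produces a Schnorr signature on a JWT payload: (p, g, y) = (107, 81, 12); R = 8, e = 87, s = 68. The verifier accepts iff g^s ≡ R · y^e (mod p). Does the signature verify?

g^s mod p:
81^68 mod 107 = 47
R · y^e mod p:
12^87 mod 107 = 61
8·61 = 488 ≡ 60 (mod 107)
47 ≠ 60; the check fails.

does not verify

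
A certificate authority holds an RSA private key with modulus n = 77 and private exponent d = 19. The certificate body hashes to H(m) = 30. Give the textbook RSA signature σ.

Squares mod 77: (H(m))^1≡30, (H(m))^2≡53, (H(m))^4≡37, (H(m))^8≡60, (H(m))^16≡58
19 = 16 + 2 + 1, so (H(m))^19 ≡ 58·53·30 ≡ 51 (mod 77)

51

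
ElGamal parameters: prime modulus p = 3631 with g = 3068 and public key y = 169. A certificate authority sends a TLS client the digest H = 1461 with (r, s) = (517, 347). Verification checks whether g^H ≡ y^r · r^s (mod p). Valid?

Left side g^H mod p:
3068^1461 mod 3631 = 2636
Right side y^r · r^s mod p:
169^517 mod 3631 = 1518
517^347 mod 3631 = 1590
1518·1590 = 2413620 ≡ 2636 (mod 3631)
2636 ≡ 2636 (mod 3631), so the signature is genuine.

yes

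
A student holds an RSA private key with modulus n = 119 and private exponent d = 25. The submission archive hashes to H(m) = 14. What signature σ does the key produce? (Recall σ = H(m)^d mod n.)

105

Squares mod 119: (H(m))^1≡14, (H(m))^2≡77, (H(m))^4≡98, (H(m))^8≡84, (H(m))^16≡35
25 = 16 + 8 + 1, so (H(m))^25 ≡ 35·84·14 ≡ 105 (mod 119)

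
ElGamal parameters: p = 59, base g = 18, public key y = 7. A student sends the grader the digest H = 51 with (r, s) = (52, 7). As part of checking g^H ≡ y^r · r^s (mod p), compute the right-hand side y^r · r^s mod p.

52

7^2 = 49
7^4 ≡ 49^2 = 2401 ≡ 41
7^8 ≡ 41^2 = 1681 ≡ 29
7^16 ≡ 29^2 = 841 ≡ 15
7^32 ≡ 15^2 = 225 ≡ 48
52 = 32 + 16 + 4, so 7^52 ≡ 48·15·41 ≡ 20 (mod 59)
52^2 = 2704 ≡ 49
52^4 ≡ 49^2 = 2401 ≡ 41
7 = 4 + 2 + 1, so 52^7 ≡ 41·49·52 ≡ 38 (mod 59)
y^r · r^s ≡ 20·38 = 760 ≡ 52 (mod 59)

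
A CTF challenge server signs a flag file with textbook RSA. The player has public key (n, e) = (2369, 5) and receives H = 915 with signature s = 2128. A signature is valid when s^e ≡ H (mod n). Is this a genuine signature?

genuine

s^2 ≡ 2128^2 = 4528384 ≡ 1225
s^4 ≡ 1225^2 = 1500625 ≡ 1048
5 = 4 + 1, so s^5 ≡ 1048·2128 ≡ 915 (mod 2369)
s^5 mod 2369 = 915 matches H.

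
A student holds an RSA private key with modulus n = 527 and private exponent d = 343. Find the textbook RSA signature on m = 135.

m^2 ≡ 135^2 = 18225 ≡ 307
m^4 ≡ 307^2 = 94249 ≡ 443
m^8 ≡ 443^2 = 196249 ≡ 205
m^16 ≡ 205^2 = 42025 ≡ 392
m^32 ≡ 392^2 = 153664 ≡ 307
m^64 ≡ 307^2 = 94249 ≡ 443
m^128 ≡ 443^2 = 196249 ≡ 205
m^256 ≡ 205^2 = 42025 ≡ 392
343 = 256 + 64 + 16 + 4 + 2 + 1, so m^343 ≡ 392·443·392·443·307·135 ≡ 424 (mod 527)

424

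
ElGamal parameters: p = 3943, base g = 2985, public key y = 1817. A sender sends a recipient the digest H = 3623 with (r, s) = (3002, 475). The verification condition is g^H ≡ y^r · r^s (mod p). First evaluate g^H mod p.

290

2985^2 = 8910225 ≡ 2988
2985^4 ≡ 2988^2 = 8928144 ≡ 1192
2985^8 ≡ 1192^2 = 1420864 ≡ 1384
2985^16 ≡ 1384^2 = 1915456 ≡ 3101
2985^32 ≡ 3101^2 = 9616201 ≡ 3167
2985^64 ≡ 3167^2 = 10029889 ≡ 2840
2985^128 ≡ 2840^2 = 8065600 ≡ 2165
2985^256 ≡ 2165^2 = 4687225 ≡ 2941
2985^512 ≡ 2941^2 = 8649481 ≡ 2482
2985^1024 ≡ 2482^2 = 6160324 ≡ 1358
2985^2048 ≡ 1358^2 = 1844164 ≡ 2783
3623 = 2048 + 1024 + 512 + 32 + 4 + 2 + 1, so 2985^3623 ≡ 2783·1358·2482·3167·1192·2988·2985 ≡ 290 (mod 3943)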